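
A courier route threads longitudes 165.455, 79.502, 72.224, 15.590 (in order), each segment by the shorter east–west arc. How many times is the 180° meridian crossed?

0

Leg 1: +165.455° → +79.502°, shortest Δλ = -85.953° (west) — does not cross 180°.
Leg 2: +79.502° → +72.224°, shortest Δλ = -7.278° (west) — does not cross 180°.
Leg 3: +72.224° → +15.590°, shortest Δλ = -56.634° (west) — does not cross 180°.
Total crossings: 0.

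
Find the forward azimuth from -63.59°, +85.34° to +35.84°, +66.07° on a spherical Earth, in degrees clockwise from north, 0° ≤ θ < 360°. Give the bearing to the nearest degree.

344°

Δλ = 66.07 − 85.34 = -19.27°.
θ = atan2( sin Δλ · cos φ₂ , cos φ₁ · sin φ₂ − sin φ₁ · cos φ₂ · cos Δλ )
  = atan2(-0.26753, 0.94581) = -15.794° → normalised to [0°, 360°): 344.206°.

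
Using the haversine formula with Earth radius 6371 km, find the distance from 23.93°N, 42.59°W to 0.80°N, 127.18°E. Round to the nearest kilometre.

17052 km

Δλ = 127.18 − -42.59 = 169.77°.
Δφ = 0.80 − 23.93 = -23.13°.
a = sin²(Δφ/2) + cos φ₁ · cos φ₂ · sin²(Δλ/2) = 0.946880.
c = 2·atan2(√a, √(1−a)) = 2.67646 rad → d = 6371·c ≈ 17051.70 km.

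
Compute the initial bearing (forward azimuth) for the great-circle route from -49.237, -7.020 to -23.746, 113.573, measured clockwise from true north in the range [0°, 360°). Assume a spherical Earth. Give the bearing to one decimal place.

Δλ = 113.573 − -7.020 = 120.593°.
θ = atan2( sin Δλ · cos φ₂ , cos φ₁ · sin φ₂ − sin φ₁ · cos φ₂ · cos Δλ )
  = atan2(0.78793, -0.61577) = 128.008° → normalised to [0°, 360°): 128.008°.

128.0°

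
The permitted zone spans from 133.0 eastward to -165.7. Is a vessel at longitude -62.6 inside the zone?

Band width going east from +133.0° to -165.7°: ((-165.7 − 133.0) mod 360) = 61.3°.
Offset of -62.6° east of the west edge: ((-62.6 − 133.0) mod 360) = 164.4°.
164.4° > 61.3° ⇒ outside.

No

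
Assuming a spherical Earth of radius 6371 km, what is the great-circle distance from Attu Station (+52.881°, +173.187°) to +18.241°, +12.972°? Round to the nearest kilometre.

11880 km

Δλ = 12.972 − 173.187 = -160.215°.
Δφ = 18.241 − 52.881 = -34.640°.
a = sin²(Δφ/2) + cos φ₁ · cos φ₂ · sin²(Δλ/2) = 0.644860.
c = 2·atan2(√a, √(1−a)) = 1.86473 rad → d = 6371·c ≈ 11880.20 km.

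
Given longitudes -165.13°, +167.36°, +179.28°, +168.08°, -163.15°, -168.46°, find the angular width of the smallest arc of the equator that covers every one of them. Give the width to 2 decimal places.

29.49°

Sort the longitudes: -168.46°, -165.13°, -163.15°, +167.36°, +168.08°, +179.28°.
Eastward gaps between consecutive values (wrapping around): 3.33°, 1.98°, 330.51°, 0.72°, 11.20°, 12.26°.
Largest gap = 330.51° ⇒ minimal covering band is its complement: 360° − 330.51° = 29.49°.
Band runs from +167.36° eastward to -163.15°, crossing the antimeridian.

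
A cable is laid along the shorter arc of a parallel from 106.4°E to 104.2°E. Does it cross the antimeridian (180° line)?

No

Signed shortest Δλ = ((104.2 − 106.4 + 180) mod 360) − 180 = -2.2°.
Going west by 2.2° from +106.4° reaches +104.2° without touching 180°.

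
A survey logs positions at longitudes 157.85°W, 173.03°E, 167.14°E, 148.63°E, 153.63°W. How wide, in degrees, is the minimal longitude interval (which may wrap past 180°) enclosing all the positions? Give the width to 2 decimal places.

57.74°

Sort the longitudes: -157.85°, -153.63°, +148.63°, +167.14°, +173.03°.
Eastward gaps between consecutive values (wrapping around): 4.22°, 302.26°, 18.51°, 5.89°, 29.12°.
Largest gap = 302.26° ⇒ minimal covering band is its complement: 360° − 302.26° = 57.74°.
Band runs from +148.63° eastward to -153.63°, crossing the antimeridian.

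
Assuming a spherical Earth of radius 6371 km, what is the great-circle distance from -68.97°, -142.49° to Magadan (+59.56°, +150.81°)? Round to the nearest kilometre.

15247 km

Δλ = 150.81 − -142.49 = 293.30°; wrapped into (−180°, 180°]: -66.70°.
Δφ = 59.56 − -68.97 = 128.53°.
a = sin²(Δφ/2) + cos φ₁ · cos φ₂ · sin²(Δλ/2) = 0.866410.
c = 2·atan2(√a, √(1−a)) = 2.39325 rad → d = 6371·c ≈ 15247.42 km.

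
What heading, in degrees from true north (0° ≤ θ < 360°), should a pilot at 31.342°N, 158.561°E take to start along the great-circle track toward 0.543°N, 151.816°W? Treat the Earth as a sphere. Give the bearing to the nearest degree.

Δλ = -151.816 − 158.561 = -310.377°; wrapped into (−180°, 180°]: 49.623°.
θ = atan2( sin Δλ · cos φ₂ , cos φ₁ · sin φ₂ − sin φ₁ · cos φ₂ · cos Δλ )
  = atan2(0.76176, -0.32885) = 113.350° → normalised to [0°, 360°): 113.350°.

113°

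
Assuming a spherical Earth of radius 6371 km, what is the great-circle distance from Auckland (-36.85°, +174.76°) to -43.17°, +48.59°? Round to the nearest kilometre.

Δλ = 48.59 − 174.76 = -126.17°.
Δφ = -43.17 − -36.85 = -6.32°.
a = sin²(Δφ/2) + cos φ₁ · cos φ₂ · sin²(Δλ/2) = 0.467065.
c = 2·atan2(√a, √(1−a)) = 1.50488 rad → d = 6371·c ≈ 9587.58 km.

9588 km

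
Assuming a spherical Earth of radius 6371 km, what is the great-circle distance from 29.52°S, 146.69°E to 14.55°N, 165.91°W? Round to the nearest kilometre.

Δλ = -165.91 − 146.69 = -312.60°; wrapped into (−180°, 180°]: 47.40°.
Δφ = 14.55 − -29.52 = 44.07°.
a = sin²(Δφ/2) + cos φ₁ · cos φ₂ · sin²(Δλ/2) = 0.276835.
c = 2·atan2(√a, √(1−a)) = 1.10814 rad → d = 6371·c ≈ 7059.93 km.

7060 km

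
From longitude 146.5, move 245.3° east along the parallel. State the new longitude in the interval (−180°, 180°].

+31.8°

Start at +146.5°; shift +245.3° → +391.8°.
+391.8° lies outside (−180°, 180°]; subtract 360° → +31.8°.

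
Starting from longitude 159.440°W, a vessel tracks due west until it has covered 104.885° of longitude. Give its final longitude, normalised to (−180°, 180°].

Start at -159.440°; shift −104.885° → -264.325°.
-264.325° lies outside (−180°, 180°]; add 360° → +95.675°.

95.675°E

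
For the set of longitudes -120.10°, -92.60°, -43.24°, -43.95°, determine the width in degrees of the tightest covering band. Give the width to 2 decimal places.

Sort the longitudes: -120.10°, -92.60°, -43.95°, -43.24°.
Eastward gaps between consecutive values (wrapping around): 27.50°, 48.65°, 0.71°, 283.14°.
Largest gap = 283.14° ⇒ minimal covering band is its complement: 360° − 283.14° = 76.86°.
Band runs from -120.10° eastward to -43.24°.

76.86°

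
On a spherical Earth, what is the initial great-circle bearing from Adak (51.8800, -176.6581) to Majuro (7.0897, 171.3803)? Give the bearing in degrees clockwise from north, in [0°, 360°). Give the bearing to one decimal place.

Δλ = 171.3803 − -176.6581 = 348.0384°; wrapped into (−180°, 180°]: -11.9616°.
θ = atan2( sin Δλ · cos φ₂ , cos φ₁ · sin φ₂ − sin φ₁ · cos φ₂ · cos Δλ )
  = atan2(-0.20567, -0.68756) = -163.346° → normalised to [0°, 360°): 196.654°.

196.7°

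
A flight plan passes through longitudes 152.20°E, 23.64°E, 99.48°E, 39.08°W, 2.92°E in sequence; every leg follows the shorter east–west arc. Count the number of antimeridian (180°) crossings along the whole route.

0

Leg 1: +152.20° → +23.64°, shortest Δλ = -128.56° (west) — does not cross 180°.
Leg 2: +23.64° → +99.48°, shortest Δλ = 75.84° (east) — does not cross 180°.
Leg 3: +99.48° → -39.08°, shortest Δλ = -138.56° (west) — does not cross 180°.
Leg 4: -39.08° → +2.92°, shortest Δλ = 42.0° (east) — does not cross 180°.
Total crossings: 0.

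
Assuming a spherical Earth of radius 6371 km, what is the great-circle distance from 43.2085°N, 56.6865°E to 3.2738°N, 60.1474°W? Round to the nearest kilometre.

Δλ = -60.1474 − 56.6865 = -116.8339°.
Δφ = 3.2738 − 43.2085 = -39.9347°.
a = sin²(Δφ/2) + cos φ₁ · cos φ₂ · sin²(Δλ/2) = 0.644689.
c = 2·atan2(√a, √(1−a)) = 1.86437 rad → d = 6371·c ≈ 11877.93 km.

11878 km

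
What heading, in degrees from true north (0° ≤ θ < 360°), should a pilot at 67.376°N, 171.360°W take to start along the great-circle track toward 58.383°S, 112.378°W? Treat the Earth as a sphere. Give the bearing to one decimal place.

142.1°

Δλ = -112.378 − -171.360 = 58.982°.
θ = atan2( sin Δλ · cos φ₂ , cos φ₁ · sin φ₂ − sin φ₁ · cos φ₂ · cos Δλ )
  = atan2(0.44928, -0.57694) = 142.091° → normalised to [0°, 360°): 142.091°.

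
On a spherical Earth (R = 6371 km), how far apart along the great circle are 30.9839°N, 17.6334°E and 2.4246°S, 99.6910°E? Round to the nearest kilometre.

Δλ = 99.6910 − 17.6334 = 82.0576°.
Δφ = -2.4246 − 30.9839 = -33.4085°.
a = sin²(Δφ/2) + cos φ₁ · cos φ₂ · sin²(Δλ/2) = 0.451712.
c = 2·atan2(√a, √(1−a)) = 1.47407 rad → d = 6371·c ≈ 9391.29 km.

9391 km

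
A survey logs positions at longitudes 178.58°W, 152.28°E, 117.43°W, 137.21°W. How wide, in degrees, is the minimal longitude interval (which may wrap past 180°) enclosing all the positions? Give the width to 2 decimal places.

90.29°

Sort the longitudes: -178.58°, -137.21°, -117.43°, +152.28°.
Eastward gaps between consecutive values (wrapping around): 41.37°, 19.78°, 269.71°, 29.14°.
Largest gap = 269.71° ⇒ minimal covering band is its complement: 360° − 269.71° = 90.29°.
Band runs from +152.28° eastward to -117.43°, crossing the antimeridian.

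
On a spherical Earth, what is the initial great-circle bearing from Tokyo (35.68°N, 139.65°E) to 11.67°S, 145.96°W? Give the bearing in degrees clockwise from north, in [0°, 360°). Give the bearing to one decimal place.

Δλ = -145.96 − 139.65 = -285.61°; wrapped into (−180°, 180°]: 74.39°.
θ = atan2( sin Δλ · cos φ₂ , cos φ₁ · sin φ₂ − sin φ₁ · cos φ₂ · cos Δλ )
  = atan2(0.94321, -0.31801) = 108.632° → normalised to [0°, 360°): 108.632°.

108.6°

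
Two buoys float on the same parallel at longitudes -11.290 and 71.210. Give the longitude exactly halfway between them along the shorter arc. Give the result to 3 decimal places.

Signed shortest Δλ from -11.290° to +71.210° is +82.500°.
Midpoint longitude = -11.290° + (+82.500°)/2 = -11.290° + 41.250° = +29.960°.

+29.960°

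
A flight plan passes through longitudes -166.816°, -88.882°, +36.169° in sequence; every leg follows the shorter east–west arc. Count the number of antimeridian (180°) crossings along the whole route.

Leg 1: -166.816° → -88.882°, shortest Δλ = 77.934° (east) — does not cross 180°.
Leg 2: -88.882° → +36.169°, shortest Δλ = 125.051° (east) — does not cross 180°.
Total crossings: 0.

0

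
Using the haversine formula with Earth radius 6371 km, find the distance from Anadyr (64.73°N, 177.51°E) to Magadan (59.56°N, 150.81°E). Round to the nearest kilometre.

1487 km

Δλ = 150.81 − 177.51 = -26.70°.
Δφ = 59.56 − 64.73 = -5.17°.
a = sin²(Δφ/2) + cos φ₁ · cos φ₂ · sin²(Δλ/2) = 0.013565.
c = 2·atan2(√a, √(1−a)) = 0.23346 rad → d = 6371·c ≈ 1487.41 km.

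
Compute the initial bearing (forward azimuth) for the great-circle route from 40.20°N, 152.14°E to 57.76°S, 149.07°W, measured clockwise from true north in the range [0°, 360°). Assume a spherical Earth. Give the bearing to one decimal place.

Δλ = -149.07 − 152.14 = -301.21°; wrapped into (−180°, 180°]: 58.79°.
θ = atan2( sin Δλ · cos φ₂ , cos φ₁ · sin φ₂ − sin φ₁ · cos φ₂ · cos Δλ )
  = atan2(0.45626, -0.82446) = 151.040° → normalised to [0°, 360°): 151.040°.

151.0°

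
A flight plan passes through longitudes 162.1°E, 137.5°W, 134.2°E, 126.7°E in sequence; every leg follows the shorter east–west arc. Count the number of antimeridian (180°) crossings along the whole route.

2

Leg 1: +162.1° → -137.5°, shortest Δλ = 60.4° (east) — crosses 180°.
Leg 2: -137.5° → +134.2°, shortest Δλ = -88.3° (west) — crosses 180°.
Leg 3: +134.2° → +126.7°, shortest Δλ = -7.5° (west) — does not cross 180°.
Total crossings: 2.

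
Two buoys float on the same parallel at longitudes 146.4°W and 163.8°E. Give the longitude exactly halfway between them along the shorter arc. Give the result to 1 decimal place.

171.3°W

Signed shortest Δλ from -146.4° to +163.8° is -49.8°.
Midpoint longitude = -146.4° + (-49.8°)/2 = -146.4° − 24.9° = -171.3°.
(The naïve average (-146.4 + +163.8)/2 = 8.7° is on the wrong side of the globe.)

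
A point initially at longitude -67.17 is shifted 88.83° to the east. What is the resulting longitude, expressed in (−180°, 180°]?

+21.66°

Start at -67.17°; shift +88.83° → +21.66°.
+21.66° already lies in (−180°, 180°].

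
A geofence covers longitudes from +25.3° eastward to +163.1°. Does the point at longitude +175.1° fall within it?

Band width going east from +25.3° to +163.1°: ((163.1 − 25.3) mod 360) = 137.8°.
Offset of +175.1° east of the west edge: ((175.1 − 25.3) mod 360) = 149.8°.
149.8° > 137.8° ⇒ outside.

No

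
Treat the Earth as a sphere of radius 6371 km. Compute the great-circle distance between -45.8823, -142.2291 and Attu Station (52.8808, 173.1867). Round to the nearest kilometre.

Δλ = 173.1867 − -142.2291 = 315.4158°; wrapped into (−180°, 180°]: -44.5842°.
Δφ = 52.8808 − -45.8823 = 98.7631°.
a = sin²(Δφ/2) + cos φ₁ · cos φ₂ · sin²(Δλ/2) = 0.636623.
c = 2·atan2(√a, √(1−a)) = 1.84756 rad → d = 6371·c ≈ 11770.82 km.

11771 km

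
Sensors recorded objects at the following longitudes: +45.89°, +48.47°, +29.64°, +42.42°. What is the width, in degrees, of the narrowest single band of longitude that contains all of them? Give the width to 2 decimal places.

18.83°

Sort the longitudes: +29.64°, +42.42°, +45.89°, +48.47°.
Eastward gaps between consecutive values (wrapping around): 12.78°, 3.47°, 2.58°, 341.17°.
Largest gap = 341.17° ⇒ minimal covering band is its complement: 360° − 341.17° = 18.83°.
Band runs from +29.64° eastward to +48.47°.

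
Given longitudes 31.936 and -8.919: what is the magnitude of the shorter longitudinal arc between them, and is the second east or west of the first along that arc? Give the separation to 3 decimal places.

40.855° west

Raw difference: -8.919 − 31.936 = -40.855°.
Normalise into (−180°, 180°]: -40.855° stays -40.855°.
Negative ⇒ the second point lies to the west; separation 40.855°.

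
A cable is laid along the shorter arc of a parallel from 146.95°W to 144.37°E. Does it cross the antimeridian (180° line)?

Yes

Naïve |144.37 − -146.95| = 291.32° > 180°, so the shorter arc goes the other way round — across 180°.
Signed shortest Δλ = ((144.37 − -146.95 + 180) mod 360) − 180 = -68.68°.
Going west by 68.68° from -146.95° passes through 180° before reaching +144.37°.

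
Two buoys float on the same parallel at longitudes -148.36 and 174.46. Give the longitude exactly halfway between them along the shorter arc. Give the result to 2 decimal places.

Signed shortest Δλ from -148.36° to +174.46° is -37.18°.
Midpoint longitude = -148.36° + (-37.18°)/2 = -148.36° − 18.59° = -166.95°.
(The naïve average (-148.36 + +174.46)/2 = 13.05° is on the wrong side of the globe.)

-166.95°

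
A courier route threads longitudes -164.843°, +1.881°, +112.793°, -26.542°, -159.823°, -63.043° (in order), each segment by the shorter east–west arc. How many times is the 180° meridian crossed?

Leg 1: -164.843° → +1.881°, shortest Δλ = 166.724° (east) — does not cross 180°.
Leg 2: +1.881° → +112.793°, shortest Δλ = 110.912° (east) — does not cross 180°.
Leg 3: +112.793° → -26.542°, shortest Δλ = -139.335° (west) — does not cross 180°.
Leg 4: -26.542° → -159.823°, shortest Δλ = -133.281° (west) — does not cross 180°.
Leg 5: -159.823° → -63.043°, shortest Δλ = 96.78° (east) — does not cross 180°.
Total crossings: 0.

0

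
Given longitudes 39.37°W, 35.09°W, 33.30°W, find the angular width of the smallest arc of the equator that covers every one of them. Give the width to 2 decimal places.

6.07°

Sort the longitudes: -39.37°, -35.09°, -33.30°.
Eastward gaps between consecutive values (wrapping around): 4.28°, 1.79°, 353.93°.
Largest gap = 353.93° ⇒ minimal covering band is its complement: 360° − 353.93° = 6.07°.
Band runs from -39.37° eastward to -33.30°.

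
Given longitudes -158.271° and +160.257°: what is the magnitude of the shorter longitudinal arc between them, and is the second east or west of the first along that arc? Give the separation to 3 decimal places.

41.472° west

Raw difference: 160.257 − -158.271 = 318.528°.
Normalise into (−180°, 180°]: 318.528° − 360° = -41.472°.
Negative ⇒ the second point lies to the west; separation 41.472°.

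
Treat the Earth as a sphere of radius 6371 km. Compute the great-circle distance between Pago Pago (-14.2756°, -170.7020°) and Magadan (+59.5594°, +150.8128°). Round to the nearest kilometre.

8908 km

Δλ = 150.8128 − -170.7020 = 321.5148°; wrapped into (−180°, 180°]: -38.4852°.
Δφ = 59.5594 − -14.2756 = 73.8350°.
a = sin²(Δφ/2) + cos φ₁ · cos φ₂ · sin²(Δλ/2) = 0.414128.
c = 2·atan2(√a, √(1−a)) = 1.39820 rad → d = 6371·c ≈ 8907.91 km.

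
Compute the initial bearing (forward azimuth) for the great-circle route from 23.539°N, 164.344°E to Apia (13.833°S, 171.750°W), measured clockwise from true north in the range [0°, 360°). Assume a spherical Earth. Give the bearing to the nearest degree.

146°

Δλ = -171.750 − 164.344 = -336.094°; wrapped into (−180°, 180°]: 23.906°.
θ = atan2( sin Δλ · cos φ₂ , cos φ₁ · sin φ₂ − sin φ₁ · cos φ₂ · cos Δλ )
  = atan2(0.39348, -0.57372) = 145.556° → normalised to [0°, 360°): 145.556°.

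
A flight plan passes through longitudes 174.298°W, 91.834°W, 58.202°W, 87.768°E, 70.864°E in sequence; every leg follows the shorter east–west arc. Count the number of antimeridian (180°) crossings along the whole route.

0

Leg 1: -174.298° → -91.834°, shortest Δλ = 82.464° (east) — does not cross 180°.
Leg 2: -91.834° → -58.202°, shortest Δλ = 33.632° (east) — does not cross 180°.
Leg 3: -58.202° → +87.768°, shortest Δλ = 145.97° (east) — does not cross 180°.
Leg 4: +87.768° → +70.864°, shortest Δλ = -16.904° (west) — does not cross 180°.
Total crossings: 0.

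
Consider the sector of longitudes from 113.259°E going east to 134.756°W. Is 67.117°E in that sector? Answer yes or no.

Band width going east from +113.259° to -134.756°: ((-134.756 − 113.259) mod 360) = 111.985°.
Offset of +67.117° east of the west edge: ((67.117 − 113.259) mod 360) = 313.858°.
313.858° > 111.985° ⇒ outside.

No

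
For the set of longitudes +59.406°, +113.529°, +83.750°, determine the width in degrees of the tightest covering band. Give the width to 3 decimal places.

Sort the longitudes: +59.406°, +83.750°, +113.529°.
Eastward gaps between consecutive values (wrapping around): 24.344°, 29.779°, 305.877°.
Largest gap = 305.877° ⇒ minimal covering band is its complement: 360° − 305.877° = 54.123°.
Band runs from +59.406° eastward to +113.529°.

54.123°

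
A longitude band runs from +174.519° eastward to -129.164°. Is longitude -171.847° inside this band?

Band width going east from +174.519° to -129.164°: ((-129.164 − 174.519) mod 360) = 56.317°.
Offset of -171.847° east of the west edge: ((-171.847 − 174.519) mod 360) = 13.634°.
13.634° ≤ 56.317° ⇒ inside.

Yes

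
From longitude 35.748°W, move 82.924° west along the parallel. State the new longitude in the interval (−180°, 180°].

118.672°W

Start at -35.748°; shift −82.924° → -118.672°.
-118.672° already lies in (−180°, 180°].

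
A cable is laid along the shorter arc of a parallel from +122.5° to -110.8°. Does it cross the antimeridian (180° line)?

Yes

Naïve |-110.8 − 122.5| = 233.3° > 180°, so the shorter arc goes the other way round — across 180°.
Signed shortest Δλ = ((-110.8 − 122.5 + 180) mod 360) − 180 = 126.7°.
Going east by 126.7° from +122.5° passes through 180° before reaching -110.8°.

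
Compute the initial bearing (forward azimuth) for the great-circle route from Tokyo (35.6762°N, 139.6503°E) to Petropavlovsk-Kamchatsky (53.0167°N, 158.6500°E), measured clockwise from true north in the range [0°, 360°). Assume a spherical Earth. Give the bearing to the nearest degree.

Δλ = 158.6500 − 139.6503 = 18.9997°.
θ = atan2( sin Δλ · cos φ₂ , cos φ₁ · sin φ₂ − sin φ₁ · cos φ₂ · cos Δλ )
  = atan2(0.19585, 0.31716) = 31.696° → normalised to [0°, 360°): 31.696°.

32°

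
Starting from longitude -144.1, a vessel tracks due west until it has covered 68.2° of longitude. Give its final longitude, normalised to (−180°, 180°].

+147.7°

Start at -144.1°; shift −68.2° → -212.3°.
-212.3° lies outside (−180°, 180°]; add 360° → +147.7°.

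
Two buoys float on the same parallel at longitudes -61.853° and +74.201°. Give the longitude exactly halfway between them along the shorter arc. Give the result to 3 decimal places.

+6.174°

Signed shortest Δλ from -61.853° to +74.201° is +136.054°.
Midpoint longitude = -61.853° + (+136.054°)/2 = -61.853° + 68.027° = +6.174°.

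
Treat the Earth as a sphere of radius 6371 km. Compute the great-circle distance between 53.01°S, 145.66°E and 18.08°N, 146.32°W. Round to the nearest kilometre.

Δλ = -146.32 − 145.66 = -291.98°; wrapped into (−180°, 180°]: 68.02°.
Δφ = 18.08 − -53.01 = 71.09°.
a = sin²(Δφ/2) + cos φ₁ · cos φ₂ · sin²(Δλ/2) = 0.516904.
c = 2·atan2(√a, √(1−a)) = 1.60461 rad → d = 6371·c ≈ 10222.97 km.

10223 km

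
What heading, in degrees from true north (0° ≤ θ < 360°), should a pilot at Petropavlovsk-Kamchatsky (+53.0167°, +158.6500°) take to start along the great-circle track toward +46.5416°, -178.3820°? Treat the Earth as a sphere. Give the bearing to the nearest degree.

Δλ = -178.3820 − 158.6500 = -337.0320°; wrapped into (−180°, 180°]: 22.9680°.
θ = atan2( sin Δλ · cos φ₂ , cos φ₁ · sin φ₂ − sin φ₁ · cos φ₂ · cos Δλ )
  = atan2(0.26840, -0.06921) = 104.460° → normalised to [0°, 360°): 104.460°.

104°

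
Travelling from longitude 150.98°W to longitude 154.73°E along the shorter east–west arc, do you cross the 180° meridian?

Naïve |154.73 − -150.98| = 305.71° > 180°, so the shorter arc goes the other way round — across 180°.
Signed shortest Δλ = ((154.73 − -150.98 + 180) mod 360) − 180 = -54.29°.
Going west by 54.29° from -150.98° passes through 180° before reaching +154.73°.

Yes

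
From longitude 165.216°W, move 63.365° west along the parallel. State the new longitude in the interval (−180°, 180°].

Start at -165.216°; shift −63.365° → -228.581°.
-228.581° lies outside (−180°, 180°]; add 360° → +131.419°.

131.419°E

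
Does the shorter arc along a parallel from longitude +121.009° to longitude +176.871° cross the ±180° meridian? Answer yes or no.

Signed shortest Δλ = ((176.871 − 121.009 + 180) mod 360) − 180 = 55.862°.
Going east by 55.862° from +121.009° reaches +176.871° without touching 180°.

No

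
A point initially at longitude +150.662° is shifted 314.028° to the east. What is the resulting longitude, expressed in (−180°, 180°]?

Start at +150.662°; shift +314.028° → +464.690°.
+464.690° lies outside (−180°, 180°]; subtract 360° → +104.690°.

+104.690°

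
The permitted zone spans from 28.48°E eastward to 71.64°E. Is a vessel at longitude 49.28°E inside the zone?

Band width going east from +28.48° to +71.64°: ((71.64 − 28.48) mod 360) = 43.16°.
Offset of +49.28° east of the west edge: ((49.28 − 28.48) mod 360) = 20.80°.
20.80° ≤ 43.16° ⇒ inside.

Yes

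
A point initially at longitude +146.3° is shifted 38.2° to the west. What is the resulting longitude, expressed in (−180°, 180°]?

+108.1°

Start at +146.3°; shift −38.2° → +108.1°.
+108.1° already lies in (−180°, 180°].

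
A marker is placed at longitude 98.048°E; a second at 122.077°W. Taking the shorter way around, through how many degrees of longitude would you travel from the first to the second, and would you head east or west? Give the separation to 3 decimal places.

Raw difference: -122.077 − 98.048 = -220.125°.
Normalise into (−180°, 180°]: -220.125° + 360° = 139.875°.
Positive ⇒ the second point lies to the east; separation 139.875°.

139.875° east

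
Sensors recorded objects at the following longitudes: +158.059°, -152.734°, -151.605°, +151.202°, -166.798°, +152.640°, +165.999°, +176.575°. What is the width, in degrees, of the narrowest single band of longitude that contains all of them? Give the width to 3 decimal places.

Sort the longitudes: -166.798°, -152.734°, -151.605°, +151.202°, +152.640°, +158.059°, +165.999°, +176.575°.
Eastward gaps between consecutive values (wrapping around): 14.064°, 1.129°, 302.807°, 1.438°, 5.419°, 7.940°, 10.576°, 16.627°.
Largest gap = 302.807° ⇒ minimal covering band is its complement: 360° − 302.807° = 57.193°.
Band runs from +151.202° eastward to -151.605°, crossing the antimeridian.

57.193°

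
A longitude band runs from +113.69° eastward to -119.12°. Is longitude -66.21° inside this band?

No

Band width going east from +113.69° to -119.12°: ((-119.12 − 113.69) mod 360) = 127.19°.
Offset of -66.21° east of the west edge: ((-66.21 − 113.69) mod 360) = 180.10°.
180.10° > 127.19° ⇒ outside.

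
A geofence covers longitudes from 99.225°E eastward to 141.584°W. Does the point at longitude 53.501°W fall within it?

No

Band width going east from +99.225° to -141.584°: ((-141.584 − 99.225) mod 360) = 119.191°.
Offset of -53.501° east of the west edge: ((-53.501 − 99.225) mod 360) = 207.274°.
207.274° > 119.191° ⇒ outside.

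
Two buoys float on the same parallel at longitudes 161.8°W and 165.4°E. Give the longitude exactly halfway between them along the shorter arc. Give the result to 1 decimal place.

178.2°W

Signed shortest Δλ from -161.8° to +165.4° is -32.8°.
Midpoint longitude = -161.8° + (-32.8°)/2 = -161.8° − 16.4° = -178.2°.
(The naïve average (-161.8 + +165.4)/2 = 1.8° is on the wrong side of the globe.)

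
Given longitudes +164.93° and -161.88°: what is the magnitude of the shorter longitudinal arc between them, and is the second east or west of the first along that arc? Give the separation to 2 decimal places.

33.19° east

Raw difference: -161.88 − 164.93 = -326.81°.
Normalise into (−180°, 180°]: -326.81° + 360° = 33.19°.
Positive ⇒ the second point lies to the east; separation 33.19°.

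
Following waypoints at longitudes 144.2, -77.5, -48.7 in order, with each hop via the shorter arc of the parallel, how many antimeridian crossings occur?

Leg 1: +144.2° → -77.5°, shortest Δλ = 138.3° (east) — crosses 180°.
Leg 2: -77.5° → -48.7°, shortest Δλ = 28.8° (east) — does not cross 180°.
Total crossings: 1.

1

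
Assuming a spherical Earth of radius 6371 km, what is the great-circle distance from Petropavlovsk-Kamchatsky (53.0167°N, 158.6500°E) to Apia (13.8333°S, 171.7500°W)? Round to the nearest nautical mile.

Δλ = -171.7500 − 158.6500 = -330.4000°; wrapped into (−180°, 180°]: 29.6000°.
Δφ = -13.8333 − 53.0167 = -66.8500°.
a = sin²(Δφ/2) + cos φ₁ · cos φ₂ · sin²(Δλ/2) = 0.341546.
c = 2·atan2(√a, √(1−a)) = 1.24833 rad → d = 6371·c ≈ 7953.11 km ≈ 4294.33 nmi.

4294 nmi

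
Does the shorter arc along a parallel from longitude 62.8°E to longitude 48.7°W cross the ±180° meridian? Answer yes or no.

Signed shortest Δλ = ((-48.7 − 62.8 + 180) mod 360) − 180 = -111.5°.
Going west by 111.5° from +62.8° reaches -48.7° without touching 180°.

No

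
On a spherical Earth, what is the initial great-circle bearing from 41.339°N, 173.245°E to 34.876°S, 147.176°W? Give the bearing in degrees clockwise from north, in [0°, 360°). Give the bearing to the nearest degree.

Δλ = -147.176 − 173.245 = -320.421°; wrapped into (−180°, 180°]: 39.579°.
θ = atan2( sin Δλ · cos φ₂ , cos φ₁ · sin φ₂ − sin φ₁ · cos φ₂ · cos Δλ )
  = atan2(0.52271, -0.84697) = 148.319° → normalised to [0°, 360°): 148.319°.

148°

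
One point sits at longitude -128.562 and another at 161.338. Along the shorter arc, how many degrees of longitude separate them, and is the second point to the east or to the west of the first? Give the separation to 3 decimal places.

70.100° west

Raw difference: 161.338 − -128.562 = 289.9°.
Normalise into (−180°, 180°]: 289.9° − 360° = -70.1°.
Negative ⇒ the second point lies to the west; separation 70.100°.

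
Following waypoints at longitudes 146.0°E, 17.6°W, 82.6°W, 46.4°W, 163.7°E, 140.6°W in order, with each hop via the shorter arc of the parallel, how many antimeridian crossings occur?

2

Leg 1: +146.0° → -17.6°, shortest Δλ = -163.6° (west) — does not cross 180°.
Leg 2: -17.6° → -82.6°, shortest Δλ = -65.0° (west) — does not cross 180°.
Leg 3: -82.6° → -46.4°, shortest Δλ = 36.2° (east) — does not cross 180°.
Leg 4: -46.4° → +163.7°, shortest Δλ = -149.9° (west) — crosses 180°.
Leg 5: +163.7° → -140.6°, shortest Δλ = 55.7° (east) — crosses 180°.
Total crossings: 2.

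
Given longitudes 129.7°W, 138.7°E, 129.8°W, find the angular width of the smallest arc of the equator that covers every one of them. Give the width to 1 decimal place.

91.6°

Sort the longitudes: -129.8°, -129.7°, +138.7°.
Eastward gaps between consecutive values (wrapping around): 0.1°, 268.4°, 91.5°.
Largest gap = 268.4° ⇒ minimal covering band is its complement: 360° − 268.4° = 91.6°.
Band runs from +138.7° eastward to -129.7°, crossing the antimeridian.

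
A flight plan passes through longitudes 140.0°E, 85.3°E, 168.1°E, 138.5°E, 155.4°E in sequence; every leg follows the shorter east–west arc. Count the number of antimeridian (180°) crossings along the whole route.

0

Leg 1: +140.0° → +85.3°, shortest Δλ = -54.7° (west) — does not cross 180°.
Leg 2: +85.3° → +168.1°, shortest Δλ = 82.8° (east) — does not cross 180°.
Leg 3: +168.1° → +138.5°, shortest Δλ = -29.6° (west) — does not cross 180°.
Leg 4: +138.5° → +155.4°, shortest Δλ = 16.9° (east) — does not cross 180°.
Total crossings: 0.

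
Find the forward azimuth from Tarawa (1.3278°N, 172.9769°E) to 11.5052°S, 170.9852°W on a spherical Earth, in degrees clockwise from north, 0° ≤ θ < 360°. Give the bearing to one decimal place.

Δλ = -170.9852 − 172.9769 = -343.9621°; wrapped into (−180°, 180°]: 16.0379°.
θ = atan2( sin Δλ · cos φ₂ , cos φ₁ · sin φ₂ − sin φ₁ · cos φ₂ · cos Δλ )
  = atan2(0.27072, -0.22123) = 129.255° → normalised to [0°, 360°): 129.255°.

129.3°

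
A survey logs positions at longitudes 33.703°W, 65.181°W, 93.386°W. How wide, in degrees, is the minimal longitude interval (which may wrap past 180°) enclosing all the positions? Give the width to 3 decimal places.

59.683°

Sort the longitudes: -93.386°, -65.181°, -33.703°.
Eastward gaps between consecutive values (wrapping around): 28.205°, 31.478°, 300.317°.
Largest gap = 300.317° ⇒ minimal covering band is its complement: 360° − 300.317° = 59.683°.
Band runs from -93.386° eastward to -33.703°.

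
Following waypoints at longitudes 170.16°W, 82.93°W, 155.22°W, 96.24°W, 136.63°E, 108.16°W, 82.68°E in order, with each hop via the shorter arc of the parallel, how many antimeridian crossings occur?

Leg 1: -170.16° → -82.93°, shortest Δλ = 87.23° (east) — does not cross 180°.
Leg 2: -82.93° → -155.22°, shortest Δλ = -72.29° (west) — does not cross 180°.
Leg 3: -155.22° → -96.24°, shortest Δλ = 58.98° (east) — does not cross 180°.
Leg 4: -96.24° → +136.63°, shortest Δλ = -127.13° (west) — crosses 180°.
Leg 5: +136.63° → -108.16°, shortest Δλ = 115.21° (east) — crosses 180°.
Leg 6: -108.16° → +82.68°, shortest Δλ = -169.16° (west) — crosses 180°.
Total crossings: 3.

3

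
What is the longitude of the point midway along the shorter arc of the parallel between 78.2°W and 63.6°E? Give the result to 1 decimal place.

7.3°W

Signed shortest Δλ from -78.2° to +63.6° is +141.8°.
Midpoint longitude = -78.2° + (+141.8°)/2 = -78.2° + 70.9° = -7.3°.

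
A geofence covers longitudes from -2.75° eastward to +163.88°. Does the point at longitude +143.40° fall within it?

Band width going east from -2.75° to +163.88°: ((163.88 − -2.75) mod 360) = 166.63°.
Offset of +143.40° east of the west edge: ((143.40 − -2.75) mod 360) = 146.15°.
146.15° ≤ 166.63° ⇒ inside.

Yes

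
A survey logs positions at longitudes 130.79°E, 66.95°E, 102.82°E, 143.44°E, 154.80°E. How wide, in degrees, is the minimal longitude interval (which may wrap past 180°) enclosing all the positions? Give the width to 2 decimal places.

Sort the longitudes: +66.95°, +102.82°, +130.79°, +143.44°, +154.80°.
Eastward gaps between consecutive values (wrapping around): 35.87°, 27.97°, 12.65°, 11.36°, 272.15°.
Largest gap = 272.15° ⇒ minimal covering band is its complement: 360° − 272.15° = 87.85°.
Band runs from +66.95° eastward to +154.80°.

87.85°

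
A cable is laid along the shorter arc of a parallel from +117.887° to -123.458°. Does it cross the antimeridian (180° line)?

Yes

Naïve |-123.458 − 117.887| = 241.345° > 180°, so the shorter arc goes the other way round — across 180°.
Signed shortest Δλ = ((-123.458 − 117.887 + 180) mod 360) − 180 = 118.655°.
Going east by 118.655° from +117.887° passes through 180° before reaching -123.458°.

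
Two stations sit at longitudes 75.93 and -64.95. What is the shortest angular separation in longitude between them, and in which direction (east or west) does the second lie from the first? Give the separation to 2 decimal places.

140.88° west

Raw difference: -64.95 − 75.93 = -140.88°.
Normalise into (−180°, 180°]: -140.88° stays -140.88°.
Negative ⇒ the second point lies to the west; separation 140.88°.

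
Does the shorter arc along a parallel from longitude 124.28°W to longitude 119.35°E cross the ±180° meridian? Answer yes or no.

Naïve |119.35 − -124.28| = 243.63° > 180°, so the shorter arc goes the other way round — across 180°.
Signed shortest Δλ = ((119.35 − -124.28 + 180) mod 360) − 180 = -116.37°.
Going west by 116.37° from -124.28° passes through 180° before reaching +119.35°.

Yes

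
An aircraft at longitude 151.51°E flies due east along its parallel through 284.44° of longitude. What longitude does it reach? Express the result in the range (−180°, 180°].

Start at +151.51°; shift +284.44° → +435.95°.
+435.95° lies outside (−180°, 180°]; subtract 360° → +75.95°.

75.95°E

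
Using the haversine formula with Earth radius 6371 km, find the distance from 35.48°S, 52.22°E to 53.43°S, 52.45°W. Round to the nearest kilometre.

7775 km

Δλ = -52.45 − 52.22 = -104.67°.
Δφ = -53.43 − -35.48 = -17.95°.
a = sin²(Δφ/2) + cos φ₁ · cos φ₂ · sin²(Δλ/2) = 0.328360.
c = 2·atan2(√a, √(1−a)) = 1.22039 rad → d = 6371·c ≈ 7775.10 km.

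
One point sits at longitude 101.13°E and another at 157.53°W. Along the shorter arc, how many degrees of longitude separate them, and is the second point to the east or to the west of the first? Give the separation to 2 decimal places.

101.34° east

Raw difference: -157.53 − 101.13 = -258.66°.
Normalise into (−180°, 180°]: -258.66° + 360° = 101.34°.
Positive ⇒ the second point lies to the east; separation 101.34°.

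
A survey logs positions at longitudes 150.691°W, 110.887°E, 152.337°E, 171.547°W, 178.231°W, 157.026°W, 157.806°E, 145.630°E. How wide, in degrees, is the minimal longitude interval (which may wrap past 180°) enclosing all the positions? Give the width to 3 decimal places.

Sort the longitudes: -178.231°, -171.547°, -157.026°, -150.691°, +110.887°, +145.630°, +152.337°, +157.806°.
Eastward gaps between consecutive values (wrapping around): 6.684°, 14.521°, 6.335°, 261.578°, 34.743°, 6.707°, 5.469°, 23.963°.
Largest gap = 261.578° ⇒ minimal covering band is its complement: 360° − 261.578° = 98.422°.
Band runs from +110.887° eastward to -150.691°, crossing the antimeridian.

98.422°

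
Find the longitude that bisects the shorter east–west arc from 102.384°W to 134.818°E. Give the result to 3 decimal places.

Signed shortest Δλ from -102.384° to +134.818° is -122.798°.
Midpoint longitude = -102.384° + (-122.798°)/2 = -102.384° − 61.399° = -163.783°.
(The naïve average (-102.384 + +134.818)/2 = 16.217° is on the wrong side of the globe.)

163.783°W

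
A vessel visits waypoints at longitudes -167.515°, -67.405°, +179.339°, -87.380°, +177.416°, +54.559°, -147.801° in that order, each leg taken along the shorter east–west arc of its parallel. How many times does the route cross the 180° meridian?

Leg 1: -167.515° → -67.405°, shortest Δλ = 100.11° (east) — does not cross 180°.
Leg 2: -67.405° → +179.339°, shortest Δλ = -113.256° (west) — crosses 180°.
Leg 3: +179.339° → -87.380°, shortest Δλ = 93.281° (east) — crosses 180°.
Leg 4: -87.380° → +177.416°, shortest Δλ = -95.204° (west) — crosses 180°.
Leg 5: +177.416° → +54.559°, shortest Δλ = -122.857° (west) — does not cross 180°.
Leg 6: +54.559° → -147.801°, shortest Δλ = 157.64° (east) — crosses 180°.
Total crossings: 4.

4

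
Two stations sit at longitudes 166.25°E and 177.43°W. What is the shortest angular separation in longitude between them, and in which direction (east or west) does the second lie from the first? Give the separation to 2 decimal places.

Raw difference: -177.43 − 166.25 = -343.68°.
Normalise into (−180°, 180°]: -343.68° + 360° = 16.32°.
Positive ⇒ the second point lies to the east; separation 16.32°.

16.32° east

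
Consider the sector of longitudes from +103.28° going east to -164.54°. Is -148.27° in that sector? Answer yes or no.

No

Band width going east from +103.28° to -164.54°: ((-164.54 − 103.28) mod 360) = 92.18°.
Offset of -148.27° east of the west edge: ((-148.27 − 103.28) mod 360) = 108.45°.
108.45° > 92.18° ⇒ outside.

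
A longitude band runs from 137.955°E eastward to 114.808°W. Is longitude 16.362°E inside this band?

No

Band width going east from +137.955° to -114.808°: ((-114.808 − 137.955) mod 360) = 107.237°.
Offset of +16.362° east of the west edge: ((16.362 − 137.955) mod 360) = 238.407°.
238.407° > 107.237° ⇒ outside.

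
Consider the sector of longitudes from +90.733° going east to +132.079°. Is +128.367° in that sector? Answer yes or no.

Yes

Band width going east from +90.733° to +132.079°: ((132.079 − 90.733) mod 360) = 41.346°.
Offset of +128.367° east of the west edge: ((128.367 − 90.733) mod 360) = 37.634°.
37.634° ≤ 41.346° ⇒ inside.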